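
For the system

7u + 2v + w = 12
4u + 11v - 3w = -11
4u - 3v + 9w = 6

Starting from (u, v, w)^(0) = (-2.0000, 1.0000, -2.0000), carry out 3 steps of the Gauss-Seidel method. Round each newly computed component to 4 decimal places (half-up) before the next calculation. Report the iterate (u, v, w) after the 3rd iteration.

Iteration 1:
  u = (12 - (2)·1.0000 - (1)·-2.0000) / (7) = 1.7143
  v = (-11 - (4)·1.7143 - (-3)·-2.0000) / (11) = -2.1688
  w = (6 - (4)·1.7143 - (-3)·-2.1688) / (9) = -0.8182
Iteration 2:
  u = (12 - (2)·-2.1688 - (1)·-0.8182) / (7) = 2.4508
  v = (-11 - (4)·2.4508 - (-3)·-0.8182) / (11) = -2.1143
  w = (6 - (4)·2.4508 - (-3)·-2.1143) / (9) = -1.1273
Iteration 3:
  u = (12 - (2)·-2.1143 - (1)·-1.1273) / (7) = 2.4794
  v = (-11 - (4)·2.4794 - (-3)·-1.1273) / (11) = -2.2090
  w = (6 - (4)·2.4794 - (-3)·-2.2090) / (9) = -1.1716

(2.4794, -2.2090, -1.1716)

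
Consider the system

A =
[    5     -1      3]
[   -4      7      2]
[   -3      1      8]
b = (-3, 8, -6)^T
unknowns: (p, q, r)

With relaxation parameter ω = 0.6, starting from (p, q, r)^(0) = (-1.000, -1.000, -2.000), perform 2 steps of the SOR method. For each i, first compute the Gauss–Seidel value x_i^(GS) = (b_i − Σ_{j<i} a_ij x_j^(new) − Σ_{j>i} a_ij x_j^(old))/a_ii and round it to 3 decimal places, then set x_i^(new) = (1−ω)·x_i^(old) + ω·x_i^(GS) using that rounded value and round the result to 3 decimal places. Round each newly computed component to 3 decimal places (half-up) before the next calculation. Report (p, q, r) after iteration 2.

(0.123, 1.185, -1.043)

Iteration 1:
  p: GS value = (-3 - (-1)·-1.000 - (3)·-2.000) / (5) = 0.400;  p ← (1−ω)·-1.000 + ω·0.400 = -0.160
  q: GS value = (8 - (-4)·-0.160 - (2)·-2.000) / (7) = 1.623;  q ← (1−ω)·-1.000 + ω·1.623 = 0.574
  r: GS value = (-6 - (-3)·-0.160 - (1)·0.574) / (8) = -0.882;  r ← (1−ω)·-2.000 + ω·-0.882 = -1.329
Iteration 2:
  p: GS value = (-3 - (-1)·0.574 - (3)·-1.329) / (5) = 0.312;  p ← (1−ω)·-0.160 + ω·0.312 = 0.123
  q: GS value = (8 - (-4)·0.123 - (2)·-1.329) / (7) = 1.593;  q ← (1−ω)·0.574 + ω·1.593 = 1.185
  r: GS value = (-6 - (-3)·0.123 - (1)·1.185) / (8) = -0.852;  r ← (1−ω)·-1.329 + ω·-0.852 = -1.043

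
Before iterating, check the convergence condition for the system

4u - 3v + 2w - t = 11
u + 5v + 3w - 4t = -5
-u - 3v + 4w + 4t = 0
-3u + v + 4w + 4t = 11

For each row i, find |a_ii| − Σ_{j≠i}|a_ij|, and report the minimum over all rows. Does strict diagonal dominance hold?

-4

row 1: |4| − (3+2+1) = -2
row 2: |5| − (1+3+4) = -3
row 3: |4| − (1+3+4) = -4
row 4: |4| − (3+1+4) = -4
minimum over rows = -4 → not strictly diagonally dominant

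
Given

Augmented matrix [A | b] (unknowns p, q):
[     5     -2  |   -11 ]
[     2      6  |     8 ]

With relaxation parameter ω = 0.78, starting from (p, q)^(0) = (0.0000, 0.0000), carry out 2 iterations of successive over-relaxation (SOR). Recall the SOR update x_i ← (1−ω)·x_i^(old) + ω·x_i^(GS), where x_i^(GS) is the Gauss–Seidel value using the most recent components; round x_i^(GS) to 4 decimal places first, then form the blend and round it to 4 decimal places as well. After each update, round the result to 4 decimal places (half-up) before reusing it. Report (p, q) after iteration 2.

(-1.6299, 1.7907)

Iteration 1:
  p: GS value = (-11 - (-2)·0.0000) / (5) = -2.2000;  p ← (1−ω)·0.0000 + ω·-2.2000 = -1.7160
  q: GS value = (8 - (2)·-1.7160) / (6) = 1.9053;  q ← (1−ω)·0.0000 + ω·1.9053 = 1.4861
Iteration 2:
  p: GS value = (-11 - (-2)·1.4861) / (5) = -1.6056;  p ← (1−ω)·-1.7160 + ω·-1.6056 = -1.6299
  q: GS value = (8 - (2)·-1.6299) / (6) = 1.8766;  q ← (1−ω)·1.4861 + ω·1.8766 = 1.7907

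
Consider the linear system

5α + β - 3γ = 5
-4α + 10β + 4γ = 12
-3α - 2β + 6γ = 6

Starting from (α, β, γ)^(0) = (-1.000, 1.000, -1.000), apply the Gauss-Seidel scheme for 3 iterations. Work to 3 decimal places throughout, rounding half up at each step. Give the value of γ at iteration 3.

2.431

Iteration 1:
  α = (5 - (1)·1.000 - (-3)·-1.000) / (5) = 0.200
  β = (12 - (-4)·0.200 - (4)·-1.000) / (10) = 1.680
  γ = (6 - (-3)·0.200 - (-2)·1.680) / (6) = 1.660
Iteration 2:
  α = (5 - (1)·1.680 - (-3)·1.660) / (5) = 1.660
  β = (12 - (-4)·1.660 - (4)·1.660) / (10) = 1.200
  γ = (6 - (-3)·1.660 - (-2)·1.200) / (6) = 2.230
Iteration 3:
  α = (5 - (1)·1.200 - (-3)·2.230) / (5) = 2.098
  β = (12 - (-4)·2.098 - (4)·2.230) / (10) = 1.147
  γ = (6 - (-3)·2.098 - (-2)·1.147) / (6) = 2.431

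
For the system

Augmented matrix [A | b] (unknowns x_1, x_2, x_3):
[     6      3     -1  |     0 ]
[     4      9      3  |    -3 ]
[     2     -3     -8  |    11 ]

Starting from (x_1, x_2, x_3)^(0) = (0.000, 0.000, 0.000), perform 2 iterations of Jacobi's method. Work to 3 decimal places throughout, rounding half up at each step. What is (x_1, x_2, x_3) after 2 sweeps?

(-0.063, 0.125, -1.250)

Iteration 1:
  x_1 = (0 - (3)·0.000 - (-1)·0.000) / (6) = 0.000
  x_2 = (-3 - (4)·0.000 - (3)·0.000) / (9) = -0.333
  x_3 = (11 - (2)·0.000 - (-3)·0.000) / (-8) = -1.375
Iteration 2:
  x_1 = (0 - (3)·-0.333 - (-1)·-1.375) / (6) = -0.063
  x_2 = (-3 - (4)·0.000 - (3)·-1.375) / (9) = 0.125
  x_3 = (11 - (2)·0.000 - (-3)·-0.333) / (-8) = -1.250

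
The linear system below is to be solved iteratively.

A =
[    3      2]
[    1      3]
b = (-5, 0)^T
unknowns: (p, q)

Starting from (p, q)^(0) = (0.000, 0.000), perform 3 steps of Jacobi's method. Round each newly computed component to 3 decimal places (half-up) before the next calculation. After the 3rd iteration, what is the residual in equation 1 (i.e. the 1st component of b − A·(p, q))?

-0.001

Iteration 1:
  p = (-5 - (2)·0.000) / (3) = -1.667
  q = (0 - (1)·0.000) / (3) = 0.000
Iteration 2:
  p = (-5 - (2)·0.000) / (3) = -1.667
  q = (0 - (1)·-1.667) / (3) = 0.556
Iteration 3:
  p = (-5 - (2)·0.556) / (3) = -2.037
  q = (0 - (1)·-1.667) / (3) = 0.556
Residual b − A·x = (-0.001, 0.369)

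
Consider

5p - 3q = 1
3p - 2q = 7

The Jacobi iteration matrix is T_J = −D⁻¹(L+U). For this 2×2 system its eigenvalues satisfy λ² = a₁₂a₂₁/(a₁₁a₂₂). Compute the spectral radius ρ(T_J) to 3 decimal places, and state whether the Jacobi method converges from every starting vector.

0.949

a₁₂a₂₁/(a₁₁a₂₂) = (-3)·(3) / ((5)·(-2)) = 0.900000
ρ = √|0.900000| = √0.900000 = 0.949
ρ < 1, so Jacobi converges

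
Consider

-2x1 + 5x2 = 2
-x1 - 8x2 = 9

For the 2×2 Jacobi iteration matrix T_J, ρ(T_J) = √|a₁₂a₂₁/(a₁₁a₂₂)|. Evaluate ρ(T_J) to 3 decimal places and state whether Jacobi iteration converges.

0.559

a₁₂a₂₁/(a₁₁a₂₂) = (5)·(-1) / ((-2)·(-8)) = -0.312500
ρ = √|-0.312500| = √0.312500 = 0.559
ρ < 1, so Jacobi converges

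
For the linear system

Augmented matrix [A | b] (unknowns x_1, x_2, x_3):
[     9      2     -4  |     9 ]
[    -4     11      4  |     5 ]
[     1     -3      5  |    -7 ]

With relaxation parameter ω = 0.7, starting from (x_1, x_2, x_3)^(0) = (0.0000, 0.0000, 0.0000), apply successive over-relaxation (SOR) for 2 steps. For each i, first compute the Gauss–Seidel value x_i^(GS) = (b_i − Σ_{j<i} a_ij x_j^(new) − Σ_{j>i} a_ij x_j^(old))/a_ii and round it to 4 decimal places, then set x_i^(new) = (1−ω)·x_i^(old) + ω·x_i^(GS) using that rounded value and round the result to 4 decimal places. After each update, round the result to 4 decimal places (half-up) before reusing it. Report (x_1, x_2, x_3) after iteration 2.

(0.5622, 0.8316, -0.9703)

Iteration 1:
  x_1: GS value = (9 - (2)·0.0000 - (-4)·0.0000) / (9) = 1.0000;  x_1 ← (1−ω)·0.0000 + ω·1.0000 = 0.7000
  x_2: GS value = (5 - (-4)·0.7000 - (4)·0.0000) / (11) = 0.7091;  x_2 ← (1−ω)·0.0000 + ω·0.7091 = 0.4964
  x_3: GS value = (-7 - (1)·0.7000 - (-3)·0.4964) / (5) = -1.2422;  x_3 ← (1−ω)·0.0000 + ω·-1.2422 = -0.8695
Iteration 2:
  x_1: GS value = (9 - (2)·0.4964 - (-4)·-0.8695) / (9) = 0.5032;  x_1 ← (1−ω)·0.7000 + ω·0.5032 = 0.5622
  x_2: GS value = (5 - (-4)·0.5622 - (4)·-0.8695) / (11) = 0.9752;  x_2 ← (1−ω)·0.4964 + ω·0.9752 = 0.8316
  x_3: GS value = (-7 - (1)·0.5622 - (-3)·0.8316) / (5) = -1.0135;  x_3 ← (1−ω)·-0.8695 + ω·-1.0135 = -0.9703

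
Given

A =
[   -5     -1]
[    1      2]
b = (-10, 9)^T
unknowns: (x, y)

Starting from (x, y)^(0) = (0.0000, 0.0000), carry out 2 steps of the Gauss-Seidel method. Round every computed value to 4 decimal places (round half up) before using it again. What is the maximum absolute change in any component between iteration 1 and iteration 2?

Iteration 1:
  x = (-10 - (-1)·0.0000) / (-5) = 2.0000
  y = (9 - (1)·2.0000) / (2) = 3.5000
Iteration 2:
  x = (-10 - (-1)·3.5000) / (-5) = 1.3000
  y = (9 - (1)·1.3000) / (2) = 3.8500
Change: (-0.7000, 0.3500) → max |·| = 0.7000

0.7000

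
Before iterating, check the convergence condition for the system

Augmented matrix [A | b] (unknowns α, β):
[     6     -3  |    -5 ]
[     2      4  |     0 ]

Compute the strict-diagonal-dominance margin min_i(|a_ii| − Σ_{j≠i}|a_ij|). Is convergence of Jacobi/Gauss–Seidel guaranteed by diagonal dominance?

row 1: |6| − (3) = 3
row 2: |4| − (2) = 2
minimum over rows = 2 → strictly diagonally dominant (convergence guaranteed)

2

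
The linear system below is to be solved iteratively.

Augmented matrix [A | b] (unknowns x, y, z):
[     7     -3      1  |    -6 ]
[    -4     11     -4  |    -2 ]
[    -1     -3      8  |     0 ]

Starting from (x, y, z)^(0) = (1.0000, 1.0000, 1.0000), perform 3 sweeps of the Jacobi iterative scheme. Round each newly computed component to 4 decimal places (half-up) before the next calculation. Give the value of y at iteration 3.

-0.3861

Iteration 1:
  x = (-6 - (-3)·1.0000 - (1)·1.0000) / (7) = -0.5714
  y = (-2 - (-4)·1.0000 - (-4)·1.0000) / (11) = 0.5455
  z = (0 - (-1)·1.0000 - (-3)·1.0000) / (8) = 0.5000
Iteration 2:
  x = (-6 - (-3)·0.5455 - (1)·0.5000) / (7) = -0.6948
  y = (-2 - (-4)·-0.5714 - (-4)·0.5000) / (11) = -0.2078
  z = (0 - (-1)·-0.5714 - (-3)·0.5455) / (8) = 0.1331
Iteration 3:
  x = (-6 - (-3)·-0.2078 - (1)·0.1331) / (7) = -0.9652
  y = (-2 - (-4)·-0.6948 - (-4)·0.1331) / (11) = -0.3861
  z = (0 - (-1)·-0.6948 - (-3)·-0.2078) / (8) = -0.1648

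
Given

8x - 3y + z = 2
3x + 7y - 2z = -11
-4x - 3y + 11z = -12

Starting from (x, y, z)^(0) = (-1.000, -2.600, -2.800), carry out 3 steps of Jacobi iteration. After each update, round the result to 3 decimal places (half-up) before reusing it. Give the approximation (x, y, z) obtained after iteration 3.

(-0.291, -1.984, -1.720)

Iteration 1:
  x = (2 - (-3)·-2.600 - (1)·-2.800) / (8) = -0.375
  y = (-11 - (3)·-1.000 - (-2)·-2.800) / (7) = -1.943
  z = (-12 - (-4)·-1.000 - (-3)·-2.600) / (11) = -2.164
Iteration 2:
  x = (2 - (-3)·-1.943 - (1)·-2.164) / (8) = -0.208
  y = (-11 - (3)·-0.375 - (-2)·-2.164) / (7) = -2.029
  z = (-12 - (-4)·-0.375 - (-3)·-1.943) / (11) = -1.757
Iteration 3:
  x = (2 - (-3)·-2.029 - (1)·-1.757) / (8) = -0.291
  y = (-11 - (3)·-0.208 - (-2)·-1.757) / (7) = -1.984
  z = (-12 - (-4)·-0.208 - (-3)·-2.029) / (11) = -1.720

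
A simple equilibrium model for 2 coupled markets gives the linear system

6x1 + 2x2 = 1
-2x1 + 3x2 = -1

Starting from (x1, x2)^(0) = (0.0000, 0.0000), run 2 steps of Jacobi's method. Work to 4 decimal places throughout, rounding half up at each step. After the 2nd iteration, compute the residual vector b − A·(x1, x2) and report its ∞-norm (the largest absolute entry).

0.2224

Iteration 1:
  x1 = (1 - (2)·0.0000) / (6) = 0.1667
  x2 = (-1 - (-2)·0.0000) / (3) = -0.3333
Iteration 2:
  x1 = (1 - (2)·-0.3333) / (6) = 0.2778
  x2 = (-1 - (-2)·0.1667) / (3) = -0.2222
Residual b − A·x = (-0.2224, 0.2222); ∞-norm = 0.2224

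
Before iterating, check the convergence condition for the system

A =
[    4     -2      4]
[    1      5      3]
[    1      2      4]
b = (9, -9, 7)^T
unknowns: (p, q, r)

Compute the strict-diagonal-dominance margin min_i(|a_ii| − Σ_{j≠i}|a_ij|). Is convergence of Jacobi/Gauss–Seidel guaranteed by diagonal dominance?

-2

row 1: |4| − (2+4) = -2
row 2: |5| − (1+3) = 1
row 3: |4| − (1+2) = 1
minimum over rows = -2 → not strictly diagonally dominant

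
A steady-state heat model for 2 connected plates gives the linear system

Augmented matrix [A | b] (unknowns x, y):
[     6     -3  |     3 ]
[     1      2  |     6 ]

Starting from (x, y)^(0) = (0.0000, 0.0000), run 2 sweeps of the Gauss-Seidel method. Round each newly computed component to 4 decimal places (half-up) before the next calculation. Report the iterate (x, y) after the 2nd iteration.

Iteration 1:
  x = (3 - (-3)·0.0000) / (6) = 0.5000
  y = (6 - (1)·0.5000) / (2) = 2.7500
Iteration 2:
  x = (3 - (-3)·2.7500) / (6) = 1.8750
  y = (6 - (1)·1.8750) / (2) = 2.0625

(1.8750, 2.0625)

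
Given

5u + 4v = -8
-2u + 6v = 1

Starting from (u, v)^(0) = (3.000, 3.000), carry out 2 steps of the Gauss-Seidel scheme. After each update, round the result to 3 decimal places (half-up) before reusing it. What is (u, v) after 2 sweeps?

(-0.666, -0.055)

Iteration 1:
  u = (-8 - (4)·3.000) / (5) = -4.000
  v = (1 - (-2)·-4.000) / (6) = -1.167
Iteration 2:
  u = (-8 - (4)·-1.167) / (5) = -0.666
  v = (1 - (-2)·-0.666) / (6) = -0.055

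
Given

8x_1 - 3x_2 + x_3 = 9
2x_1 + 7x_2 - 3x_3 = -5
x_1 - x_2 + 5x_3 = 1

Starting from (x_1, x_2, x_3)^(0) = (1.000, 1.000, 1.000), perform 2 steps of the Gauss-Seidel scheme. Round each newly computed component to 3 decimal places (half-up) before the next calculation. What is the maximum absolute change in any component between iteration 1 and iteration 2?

0.478

Iteration 1:
  x_1 = (9 - (-3)·1.000 - (1)·1.000) / (8) = 1.375
  x_2 = (-5 - (2)·1.375 - (-3)·1.000) / (7) = -0.679
  x_3 = (1 - (1)·1.375 - (-1)·-0.679) / (5) = -0.211
Iteration 2:
  x_1 = (9 - (-3)·-0.679 - (1)·-0.211) / (8) = 0.897
  x_2 = (-5 - (2)·0.897 - (-3)·-0.211) / (7) = -1.061
  x_3 = (1 - (1)·0.897 - (-1)·-1.061) / (5) = -0.192
Change: (-0.478, -0.382, 0.019) → max |·| = 0.478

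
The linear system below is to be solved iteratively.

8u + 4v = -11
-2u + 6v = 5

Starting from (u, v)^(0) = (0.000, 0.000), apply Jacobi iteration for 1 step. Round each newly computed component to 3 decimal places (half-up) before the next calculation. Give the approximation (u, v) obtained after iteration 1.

(-1.375, 0.833)

Iteration 1:
  u = (-11 - (4)·0.000) / (8) = -1.375
  v = (5 - (-2)·0.000) / (6) = 0.833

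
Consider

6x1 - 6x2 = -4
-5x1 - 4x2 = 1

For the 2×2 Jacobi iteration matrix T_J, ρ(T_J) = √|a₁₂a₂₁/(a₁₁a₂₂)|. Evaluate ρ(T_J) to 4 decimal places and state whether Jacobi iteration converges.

1.1180

a₁₂a₂₁/(a₁₁a₂₂) = (-6)·(-5) / ((6)·(-4)) = -1.250000
ρ = √|-1.250000| = √1.250000 = 1.1180
ρ > 1, so Jacobi diverges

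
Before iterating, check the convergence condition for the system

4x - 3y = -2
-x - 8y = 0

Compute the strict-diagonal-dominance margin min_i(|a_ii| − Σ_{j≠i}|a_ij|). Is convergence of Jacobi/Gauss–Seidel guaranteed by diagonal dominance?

1

row 1: |4| − (3) = 1
row 2: |-8| − (1) = 7
minimum over rows = 1 → strictly diagonally dominant (convergence guaranteed)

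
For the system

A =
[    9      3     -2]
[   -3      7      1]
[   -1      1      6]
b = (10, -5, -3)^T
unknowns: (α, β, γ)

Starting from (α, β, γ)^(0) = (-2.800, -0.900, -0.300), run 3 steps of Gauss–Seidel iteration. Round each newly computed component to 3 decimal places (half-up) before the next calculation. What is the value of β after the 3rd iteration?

-0.194

Iteration 1:
  α = (10 - (3)·-0.900 - (-2)·-0.300) / (9) = 1.344
  β = (-5 - (-3)·1.344 - (1)·-0.300) / (7) = -0.095
  γ = (-3 - (-1)·1.344 - (1)·-0.095) / (6) = -0.260
Iteration 2:
  α = (10 - (3)·-0.095 - (-2)·-0.260) / (9) = 1.085
  β = (-5 - (-3)·1.085 - (1)·-0.260) / (7) = -0.212
  γ = (-3 - (-1)·1.085 - (1)·-0.212) / (6) = -0.284
Iteration 3:
  α = (10 - (3)·-0.212 - (-2)·-0.284) / (9) = 1.119
  β = (-5 - (-3)·1.119 - (1)·-0.284) / (7) = -0.194
  γ = (-3 - (-1)·1.119 - (1)·-0.194) / (6) = -0.281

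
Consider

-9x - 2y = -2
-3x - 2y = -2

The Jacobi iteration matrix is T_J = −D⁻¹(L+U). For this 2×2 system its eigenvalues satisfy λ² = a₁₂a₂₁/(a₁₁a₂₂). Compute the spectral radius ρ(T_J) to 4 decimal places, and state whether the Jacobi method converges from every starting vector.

a₁₂a₂₁/(a₁₁a₂₂) = (-2)·(-3) / ((-9)·(-2)) = 0.333333
ρ = √|0.333333| = √0.333333 = 0.5774
ρ < 1, so Jacobi converges

0.5774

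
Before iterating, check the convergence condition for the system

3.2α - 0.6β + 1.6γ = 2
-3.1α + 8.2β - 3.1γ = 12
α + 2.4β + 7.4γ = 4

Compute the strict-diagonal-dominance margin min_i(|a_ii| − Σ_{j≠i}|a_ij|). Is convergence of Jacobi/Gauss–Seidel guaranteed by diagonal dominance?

row 1: |3.2| − (0.6+1.6) = 1
row 2: |8.2| − (3.1+3.1) = 2
row 3: |7.4| − (1+2.4) = 4
minimum over rows = 1 → strictly diagonally dominant (convergence guaranteed)

1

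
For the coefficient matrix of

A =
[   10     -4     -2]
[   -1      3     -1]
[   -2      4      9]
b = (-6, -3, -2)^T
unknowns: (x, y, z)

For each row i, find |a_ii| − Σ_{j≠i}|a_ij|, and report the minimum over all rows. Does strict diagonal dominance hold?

row 1: |10| − (4+2) = 4
row 2: |3| − (1+1) = 1
row 3: |9| − (2+4) = 3
minimum over rows = 1 → strictly diagonally dominant (convergence guaranteed)

1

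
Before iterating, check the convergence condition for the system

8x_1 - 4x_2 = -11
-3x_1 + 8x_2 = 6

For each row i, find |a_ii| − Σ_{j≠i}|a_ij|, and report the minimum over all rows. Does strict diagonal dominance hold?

4

row 1: |8| − (4) = 4
row 2: |8| − (3) = 5
minimum over rows = 4 → strictly diagonally dominant (convergence guaranteed)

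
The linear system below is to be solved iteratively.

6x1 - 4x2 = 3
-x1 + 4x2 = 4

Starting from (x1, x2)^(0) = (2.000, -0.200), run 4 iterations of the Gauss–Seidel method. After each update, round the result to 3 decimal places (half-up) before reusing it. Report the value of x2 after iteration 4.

1.349

Iteration 1:
  x1 = (3 - (-4)·-0.200) / (6) = 0.367
  x2 = (4 - (-1)·0.367) / (4) = 1.092
Iteration 2:
  x1 = (3 - (-4)·1.092) / (6) = 1.228
  x2 = (4 - (-1)·1.228) / (4) = 1.307
Iteration 3:
  x1 = (3 - (-4)·1.307) / (6) = 1.371
  x2 = (4 - (-1)·1.371) / (4) = 1.343
Iteration 4:
  x1 = (3 - (-4)·1.343) / (6) = 1.395
  x2 = (4 - (-1)·1.395) / (4) = 1.349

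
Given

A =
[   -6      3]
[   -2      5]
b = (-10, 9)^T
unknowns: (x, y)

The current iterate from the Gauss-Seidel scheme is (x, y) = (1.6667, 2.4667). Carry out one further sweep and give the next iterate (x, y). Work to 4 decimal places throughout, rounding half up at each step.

One sweep:
  x = (-10 - (3)·2.4667) / (-6) = 2.9000
  y = (9 - (-2)·2.9000) / (5) = 2.9600

(2.9000, 2.9600)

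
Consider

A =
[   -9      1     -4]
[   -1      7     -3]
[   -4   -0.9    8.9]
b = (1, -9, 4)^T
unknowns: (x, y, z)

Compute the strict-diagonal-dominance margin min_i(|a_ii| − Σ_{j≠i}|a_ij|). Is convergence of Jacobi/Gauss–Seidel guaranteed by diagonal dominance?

row 1: |-9| − (1+4) = 4
row 2: |7| − (1+3) = 3
row 3: |8.9| − (4+0.9) = 4
minimum over rows = 3 → strictly diagonally dominant (convergence guaranteed)

3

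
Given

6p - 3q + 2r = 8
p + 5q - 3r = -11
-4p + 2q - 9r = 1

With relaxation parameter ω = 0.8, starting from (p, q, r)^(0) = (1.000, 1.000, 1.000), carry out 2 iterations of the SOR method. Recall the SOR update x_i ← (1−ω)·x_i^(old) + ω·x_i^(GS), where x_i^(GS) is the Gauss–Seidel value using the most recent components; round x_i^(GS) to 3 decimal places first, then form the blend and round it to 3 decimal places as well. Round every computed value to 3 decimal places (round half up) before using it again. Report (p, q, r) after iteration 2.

(0.990, -2.476, -1.004)

Iteration 1:
  p: GS value = (8 - (-3)·1.000 - (2)·1.000) / (6) = 1.500;  p ← (1−ω)·1.000 + ω·1.500 = 1.400
  q: GS value = (-11 - (1)·1.400 - (-3)·1.000) / (5) = -1.880;  q ← (1−ω)·1.000 + ω·-1.880 = -1.304
  r: GS value = (1 - (-4)·1.400 - (2)·-1.304) / (-9) = -1.023;  r ← (1−ω)·1.000 + ω·-1.023 = -0.618
Iteration 2:
  p: GS value = (8 - (-3)·-1.304 - (2)·-0.618) / (6) = 0.887;  p ← (1−ω)·1.400 + ω·0.887 = 0.990
  q: GS value = (-11 - (1)·0.990 - (-3)·-0.618) / (5) = -2.769;  q ← (1−ω)·-1.304 + ω·-2.769 = -2.476
  r: GS value = (1 - (-4)·0.990 - (2)·-2.476) / (-9) = -1.101;  r ← (1−ω)·-0.618 + ω·-1.101 = -1.004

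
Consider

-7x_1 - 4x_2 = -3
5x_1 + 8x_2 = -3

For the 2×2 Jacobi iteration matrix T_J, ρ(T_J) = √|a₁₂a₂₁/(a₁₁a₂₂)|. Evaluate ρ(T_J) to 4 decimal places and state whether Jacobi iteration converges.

0.5976

a₁₂a₂₁/(a₁₁a₂₂) = (-4)·(5) / ((-7)·(8)) = 0.357143
ρ = √|0.357143| = √0.357143 = 0.5976
ρ < 1, so Jacobi converges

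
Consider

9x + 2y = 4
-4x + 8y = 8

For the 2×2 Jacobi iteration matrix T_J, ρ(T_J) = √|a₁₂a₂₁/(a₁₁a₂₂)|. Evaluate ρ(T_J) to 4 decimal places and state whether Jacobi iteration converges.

a₁₂a₂₁/(a₁₁a₂₂) = (2)·(-4) / ((9)·(8)) = -0.111111
ρ = √|-0.111111| = √0.111111 = 0.3333
ρ < 1, so Jacobi converges

0.3333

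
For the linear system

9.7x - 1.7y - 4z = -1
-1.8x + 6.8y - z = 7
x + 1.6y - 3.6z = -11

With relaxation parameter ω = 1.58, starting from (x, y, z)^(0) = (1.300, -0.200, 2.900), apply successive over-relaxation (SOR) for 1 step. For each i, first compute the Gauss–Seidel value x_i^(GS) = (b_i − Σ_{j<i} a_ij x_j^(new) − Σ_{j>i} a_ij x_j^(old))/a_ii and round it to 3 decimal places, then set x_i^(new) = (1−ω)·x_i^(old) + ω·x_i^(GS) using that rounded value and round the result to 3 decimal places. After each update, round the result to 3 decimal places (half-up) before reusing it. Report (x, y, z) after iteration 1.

Iteration 1:
  x: GS value = (-1 - (-1.7)·-0.200 - (-4)·2.900) / (9.7) = 1.058;  x ← (1−ω)·1.300 + ω·1.058 = 0.918
  y: GS value = (7 - (-1.8)·0.918 - (-1)·2.900) / (6.8) = 1.699;  y ← (1−ω)·-0.200 + ω·1.699 = 2.800
  z: GS value = (-11 - (1)·0.918 - (1.6)·2.800) / (-3.6) = 4.555;  z ← (1−ω)·2.900 + ω·4.555 = 5.515

(0.918, 2.800, 5.515)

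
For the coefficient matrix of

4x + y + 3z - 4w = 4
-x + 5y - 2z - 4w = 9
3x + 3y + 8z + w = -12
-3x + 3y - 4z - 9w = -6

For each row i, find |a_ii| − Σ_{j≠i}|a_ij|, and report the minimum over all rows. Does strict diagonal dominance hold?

-4

row 1: |4| − (1+3+4) = -4
row 2: |5| − (1+2+4) = -2
row 3: |8| − (3+3+1) = 1
row 4: |-9| − (3+3+4) = -1
minimum over rows = -4 → not strictly diagonally dominant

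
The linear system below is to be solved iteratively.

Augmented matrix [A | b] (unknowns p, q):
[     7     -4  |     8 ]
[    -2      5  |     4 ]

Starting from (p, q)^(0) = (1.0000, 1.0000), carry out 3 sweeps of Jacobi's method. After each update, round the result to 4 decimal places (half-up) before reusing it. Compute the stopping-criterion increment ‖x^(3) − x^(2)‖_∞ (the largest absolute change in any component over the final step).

Iteration 1:
  p = (8 - (-4)·1.0000) / (7) = 1.7143
  q = (4 - (-2)·1.0000) / (5) = 1.2000
Iteration 2:
  p = (8 - (-4)·1.2000) / (7) = 1.8286
  q = (4 - (-2)·1.7143) / (5) = 1.4857
Iteration 3:
  p = (8 - (-4)·1.4857) / (7) = 1.9918
  q = (4 - (-2)·1.8286) / (5) = 1.5314
Change: (0.1632, 0.0457) → max |·| = 0.1632

0.1632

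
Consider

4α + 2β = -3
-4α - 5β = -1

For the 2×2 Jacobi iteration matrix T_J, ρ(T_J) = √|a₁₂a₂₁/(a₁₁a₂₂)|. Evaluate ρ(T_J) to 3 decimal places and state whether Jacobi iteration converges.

a₁₂a₂₁/(a₁₁a₂₂) = (2)·(-4) / ((4)·(-5)) = 0.400000
ρ = √|0.400000| = √0.400000 = 0.632
ρ < 1, so Jacobi converges

0.632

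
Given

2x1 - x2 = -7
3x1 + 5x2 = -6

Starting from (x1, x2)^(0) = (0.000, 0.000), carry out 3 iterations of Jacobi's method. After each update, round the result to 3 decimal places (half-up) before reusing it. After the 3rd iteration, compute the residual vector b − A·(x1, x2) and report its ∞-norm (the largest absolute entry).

3.150

Iteration 1:
  x1 = (-7 - (-1)·0.000) / (2) = -3.500
  x2 = (-6 - (3)·0.000) / (5) = -1.200
Iteration 2:
  x1 = (-7 - (-1)·-1.200) / (2) = -4.100
  x2 = (-6 - (3)·-3.500) / (5) = 0.900
Iteration 3:
  x1 = (-7 - (-1)·0.900) / (2) = -3.050
  x2 = (-6 - (3)·-4.100) / (5) = 1.260
Residual b − A·x = (0.360, -3.150); ∞-norm = 3.150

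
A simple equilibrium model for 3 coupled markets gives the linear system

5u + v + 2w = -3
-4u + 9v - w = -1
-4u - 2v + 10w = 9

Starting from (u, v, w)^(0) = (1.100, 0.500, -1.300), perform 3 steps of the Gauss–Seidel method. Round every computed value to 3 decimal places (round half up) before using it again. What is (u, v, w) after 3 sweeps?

Iteration 1:
  u = (-3 - (1)·0.500 - (2)·-1.300) / (5) = -0.180
  v = (-1 - (-4)·-0.180 - (-1)·-1.300) / (9) = -0.336
  w = (9 - (-4)·-0.180 - (-2)·-0.336) / (10) = 0.761
Iteration 2:
  u = (-3 - (1)·-0.336 - (2)·0.761) / (5) = -0.837
  v = (-1 - (-4)·-0.837 - (-1)·0.761) / (9) = -0.399
  w = (9 - (-4)·-0.837 - (-2)·-0.399) / (10) = 0.485
Iteration 3:
  u = (-3 - (1)·-0.399 - (2)·0.485) / (5) = -0.714
  v = (-1 - (-4)·-0.714 - (-1)·0.485) / (9) = -0.375
  w = (9 - (-4)·-0.714 - (-2)·-0.375) / (10) = 0.539

(-0.714, -0.375, 0.539)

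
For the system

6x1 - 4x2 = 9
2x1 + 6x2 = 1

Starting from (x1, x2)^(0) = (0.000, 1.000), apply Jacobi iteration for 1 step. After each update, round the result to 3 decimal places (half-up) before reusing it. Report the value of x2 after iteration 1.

Iteration 1:
  x1 = (9 - (-4)·1.000) / (6) = 2.167
  x2 = (1 - (2)·0.000) / (6) = 0.167

0.167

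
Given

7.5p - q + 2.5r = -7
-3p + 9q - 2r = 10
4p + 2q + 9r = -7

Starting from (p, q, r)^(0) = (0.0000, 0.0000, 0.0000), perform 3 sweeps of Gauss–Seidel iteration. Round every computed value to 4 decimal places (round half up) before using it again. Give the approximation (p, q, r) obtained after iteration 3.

Iteration 1:
  p = (-7 - (-1)·0.0000 - (2.5)·0.0000) / (7.5) = -0.9333
  q = (10 - (-3)·-0.9333 - (-2)·0.0000) / (9) = 0.8000
  r = (-7 - (4)·-0.9333 - (2)·0.8000) / (9) = -0.5408
Iteration 2:
  p = (-7 - (-1)·0.8000 - (2.5)·-0.5408) / (7.5) = -0.6464
  q = (10 - (-3)·-0.6464 - (-2)·-0.5408) / (9) = 0.7755
  r = (-7 - (4)·-0.6464 - (2)·0.7755) / (9) = -0.6628
Iteration 3:
  p = (-7 - (-1)·0.7755 - (2.5)·-0.6628) / (7.5) = -0.6090
  q = (10 - (-3)·-0.6090 - (-2)·-0.6628) / (9) = 0.7608
  r = (-7 - (4)·-0.6090 - (2)·0.7608) / (9) = -0.6762

(-0.6090, 0.7608, -0.6762)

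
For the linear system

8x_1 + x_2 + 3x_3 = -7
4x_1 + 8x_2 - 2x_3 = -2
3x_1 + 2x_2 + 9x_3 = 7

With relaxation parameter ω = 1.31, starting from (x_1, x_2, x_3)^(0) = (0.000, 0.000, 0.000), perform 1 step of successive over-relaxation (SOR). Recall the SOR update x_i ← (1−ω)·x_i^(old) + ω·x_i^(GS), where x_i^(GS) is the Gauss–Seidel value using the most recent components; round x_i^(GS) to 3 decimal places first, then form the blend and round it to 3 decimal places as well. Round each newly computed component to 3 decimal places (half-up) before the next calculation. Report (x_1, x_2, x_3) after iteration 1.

Iteration 1:
  x_1: GS value = (-7 - (1)·0.000 - (3)·0.000) / (8) = -0.875;  x_1 ← (1−ω)·0.000 + ω·-0.875 = -1.146
  x_2: GS value = (-2 - (4)·-1.146 - (-2)·0.000) / (8) = 0.323;  x_2 ← (1−ω)·0.000 + ω·0.323 = 0.423
  x_3: GS value = (7 - (3)·-1.146 - (2)·0.423) / (9) = 1.066;  x_3 ← (1−ω)·0.000 + ω·1.066 = 1.396

(-1.146, 0.423, 1.396)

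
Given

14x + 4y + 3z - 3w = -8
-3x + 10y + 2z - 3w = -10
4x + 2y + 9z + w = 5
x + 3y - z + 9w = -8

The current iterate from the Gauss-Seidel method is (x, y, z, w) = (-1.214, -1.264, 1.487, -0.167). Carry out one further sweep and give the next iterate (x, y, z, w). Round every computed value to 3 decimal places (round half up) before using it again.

One sweep:
  x = (-8 - (4)·-1.264 - (3)·1.487 - (-3)·-0.167) / (14) = -0.565
  y = (-10 - (-3)·-0.565 - (2)·1.487 - (-3)·-0.167) / (10) = -1.517
  z = (5 - (4)·-0.565 - (2)·-1.517 - (1)·-0.167) / (9) = 1.162
  w = (-8 - (1)·-0.565 - (3)·-1.517 - (-1)·1.162) / (9) = -0.191

(-0.565, -1.517, 1.162, -0.191)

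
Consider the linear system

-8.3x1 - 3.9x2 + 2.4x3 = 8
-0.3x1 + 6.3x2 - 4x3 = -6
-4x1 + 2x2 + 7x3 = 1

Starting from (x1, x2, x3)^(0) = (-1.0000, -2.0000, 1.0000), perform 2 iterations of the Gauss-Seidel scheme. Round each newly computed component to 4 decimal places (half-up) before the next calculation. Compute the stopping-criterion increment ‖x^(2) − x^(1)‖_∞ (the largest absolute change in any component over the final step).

0.9755

Iteration 1:
  x1 = (8 - (-3.9)·-2.0000 - (2.4)·1.0000) / (-8.3) = 0.2651
  x2 = (-6 - (-0.3)·0.2651 - (-4)·1.0000) / (6.3) = -0.3048
  x3 = (1 - (-4)·0.2651 - (2)·-0.3048) / (7) = 0.3814
Iteration 2:
  x1 = (8 - (-3.9)·-0.3048 - (2.4)·0.3814) / (-8.3) = -0.7104
  x2 = (-6 - (-0.3)·-0.7104 - (-4)·0.3814) / (6.3) = -0.7441
  x3 = (1 - (-4)·-0.7104 - (2)·-0.7441) / (7) = -0.0505
Change: (-0.9755, -0.4393, -0.4319) → max |·| = 0.9755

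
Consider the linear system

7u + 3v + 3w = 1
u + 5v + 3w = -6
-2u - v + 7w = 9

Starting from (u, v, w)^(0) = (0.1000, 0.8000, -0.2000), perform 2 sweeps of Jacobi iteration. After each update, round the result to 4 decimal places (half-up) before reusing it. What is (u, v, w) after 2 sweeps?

Iteration 1:
  u = (1 - (3)·0.8000 - (3)·-0.2000) / (7) = -0.1143
  v = (-6 - (1)·0.1000 - (3)·-0.2000) / (5) = -1.1000
  w = (9 - (-2)·0.1000 - (-1)·0.8000) / (7) = 1.4286
Iteration 2:
  u = (1 - (3)·-1.1000 - (3)·1.4286) / (7) = 0.0020
  v = (-6 - (1)·-0.1143 - (3)·1.4286) / (5) = -2.0343
  w = (9 - (-2)·-0.1143 - (-1)·-1.1000) / (7) = 1.0959

(0.0020, -2.0343, 1.0959)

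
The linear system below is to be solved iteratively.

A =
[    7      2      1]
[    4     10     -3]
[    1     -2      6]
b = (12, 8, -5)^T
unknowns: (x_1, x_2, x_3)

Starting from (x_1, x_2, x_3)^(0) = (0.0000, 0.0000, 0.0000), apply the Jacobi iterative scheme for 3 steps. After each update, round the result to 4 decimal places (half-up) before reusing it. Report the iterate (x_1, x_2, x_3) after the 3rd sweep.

(1.8748, -0.0976, -1.1460)

Iteration 1:
  x_1 = (12 - (2)·0.0000 - (1)·0.0000) / (7) = 1.7143
  x_2 = (8 - (4)·0.0000 - (-3)·0.0000) / (10) = 0.8000
  x_3 = (-5 - (1)·0.0000 - (-2)·0.0000) / (6) = -0.8333
Iteration 2:
  x_1 = (12 - (2)·0.8000 - (1)·-0.8333) / (7) = 1.6048
  x_2 = (8 - (4)·1.7143 - (-3)·-0.8333) / (10) = -0.1357
  x_3 = (-5 - (1)·1.7143 - (-2)·0.8000) / (6) = -0.8524
Iteration 3:
  x_1 = (12 - (2)·-0.1357 - (1)·-0.8524) / (7) = 1.8748
  x_2 = (8 - (4)·1.6048 - (-3)·-0.8524) / (10) = -0.0976
  x_3 = (-5 - (1)·1.6048 - (-2)·-0.1357) / (6) = -1.1460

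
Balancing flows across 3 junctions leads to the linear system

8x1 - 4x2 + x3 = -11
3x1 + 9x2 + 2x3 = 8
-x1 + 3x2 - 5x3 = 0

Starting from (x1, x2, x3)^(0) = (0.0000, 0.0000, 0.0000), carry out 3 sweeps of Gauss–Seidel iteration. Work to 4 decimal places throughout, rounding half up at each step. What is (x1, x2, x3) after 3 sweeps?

(-1.0019, 1.0621, 0.8376)

Iteration 1:
  x1 = (-11 - (-4)·0.0000 - (1)·0.0000) / (8) = -1.3750
  x2 = (8 - (3)·-1.3750 - (2)·0.0000) / (9) = 1.3472
  x3 = (0 - (-1)·-1.3750 - (3)·1.3472) / (-5) = 1.0833
Iteration 2:
  x1 = (-11 - (-4)·1.3472 - (1)·1.0833) / (8) = -0.8368
  x2 = (8 - (3)·-0.8368 - (2)·1.0833) / (9) = 0.9271
  x3 = (0 - (-1)·-0.8368 - (3)·0.9271) / (-5) = 0.7236
Iteration 3:
  x1 = (-11 - (-4)·0.9271 - (1)·0.7236) / (8) = -1.0019
  x2 = (8 - (3)·-1.0019 - (2)·0.7236) / (9) = 1.0621
  x3 = (0 - (-1)·-1.0019 - (3)·1.0621) / (-5) = 0.8376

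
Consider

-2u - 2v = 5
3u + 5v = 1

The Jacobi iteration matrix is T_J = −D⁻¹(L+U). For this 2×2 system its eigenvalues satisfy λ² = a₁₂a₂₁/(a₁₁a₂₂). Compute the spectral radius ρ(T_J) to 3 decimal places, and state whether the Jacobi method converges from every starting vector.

a₁₂a₂₁/(a₁₁a₂₂) = (-2)·(3) / ((-2)·(5)) = 0.600000
ρ = √|0.600000| = √0.600000 = 0.775
ρ < 1, so Jacobi converges

0.775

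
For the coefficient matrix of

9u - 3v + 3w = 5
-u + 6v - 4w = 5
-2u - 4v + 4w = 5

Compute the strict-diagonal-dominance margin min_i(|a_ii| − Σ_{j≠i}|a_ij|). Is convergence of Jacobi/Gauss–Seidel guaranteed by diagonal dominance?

-2

row 1: |9| − (3+3) = 3
row 2: |6| − (1+4) = 1
row 3: |4| − (2+4) = -2
minimum over rows = -2 → not strictly diagonally dominant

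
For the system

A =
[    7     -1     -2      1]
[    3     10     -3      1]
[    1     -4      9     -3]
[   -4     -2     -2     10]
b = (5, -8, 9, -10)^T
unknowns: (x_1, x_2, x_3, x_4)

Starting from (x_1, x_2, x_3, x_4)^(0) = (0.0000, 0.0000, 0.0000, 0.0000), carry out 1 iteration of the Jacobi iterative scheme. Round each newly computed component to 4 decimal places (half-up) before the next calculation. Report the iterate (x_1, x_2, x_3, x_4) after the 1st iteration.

(0.7143, -0.8000, 1.0000, -1.0000)

Iteration 1:
  x_1 = (5 - (-1)·0.0000 - (-2)·0.0000 - (1)·0.0000) / (7) = 0.7143
  x_2 = (-8 - (3)·0.0000 - (-3)·0.0000 - (1)·0.0000) / (10) = -0.8000
  x_3 = (9 - (1)·0.0000 - (-4)·0.0000 - (-3)·0.0000) / (9) = 1.0000
  x_4 = (-10 - (-4)·0.0000 - (-2)·0.0000 - (-2)·0.0000) / (10) = -1.0000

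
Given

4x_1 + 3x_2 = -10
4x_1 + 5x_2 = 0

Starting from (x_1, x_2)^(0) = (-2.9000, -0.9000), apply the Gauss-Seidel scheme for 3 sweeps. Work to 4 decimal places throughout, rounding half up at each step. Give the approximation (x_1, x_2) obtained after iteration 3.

Iteration 1:
  x_1 = (-10 - (3)·-0.9000) / (4) = -1.8250
  x_2 = (0 - (4)·-1.8250) / (5) = 1.4600
Iteration 2:
  x_1 = (-10 - (3)·1.4600) / (4) = -3.5950
  x_2 = (0 - (4)·-3.5950) / (5) = 2.8760
Iteration 3:
  x_1 = (-10 - (3)·2.8760) / (4) = -4.6570
  x_2 = (0 - (4)·-4.6570) / (5) = 3.7256

(-4.6570, 3.7256)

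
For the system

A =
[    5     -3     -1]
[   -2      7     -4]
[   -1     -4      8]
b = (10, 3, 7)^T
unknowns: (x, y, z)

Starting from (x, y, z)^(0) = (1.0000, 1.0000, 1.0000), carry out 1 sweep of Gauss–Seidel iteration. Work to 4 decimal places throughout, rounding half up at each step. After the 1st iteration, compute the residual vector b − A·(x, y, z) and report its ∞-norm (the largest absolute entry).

4.5000

Iteration 1:
  x = (10 - (-3)·1.0000 - (-1)·1.0000) / (5) = 2.8000
  y = (3 - (-2)·2.8000 - (-4)·1.0000) / (7) = 1.8000
  z = (7 - (-1)·2.8000 - (-4)·1.8000) / (8) = 2.1250
Residual b − A·x = (3.5250, 4.5000, 0.0000); ∞-norm = 4.5000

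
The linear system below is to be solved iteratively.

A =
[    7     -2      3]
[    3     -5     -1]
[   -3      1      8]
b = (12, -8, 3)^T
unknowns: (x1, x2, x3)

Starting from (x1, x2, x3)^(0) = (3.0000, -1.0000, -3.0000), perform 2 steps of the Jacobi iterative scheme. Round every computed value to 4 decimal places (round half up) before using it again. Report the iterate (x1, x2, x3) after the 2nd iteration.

(2.1607, 2.9036, 0.8929)

Iteration 1:
  x1 = (12 - (-2)·-1.0000 - (3)·-3.0000) / (7) = 2.7143
  x2 = (-8 - (3)·3.0000 - (-1)·-3.0000) / (-5) = 4.0000
  x3 = (3 - (-3)·3.0000 - (1)·-1.0000) / (8) = 1.6250
Iteration 2:
  x1 = (12 - (-2)·4.0000 - (3)·1.6250) / (7) = 2.1607
  x2 = (-8 - (3)·2.7143 - (-1)·1.6250) / (-5) = 2.9036
  x3 = (3 - (-3)·2.7143 - (1)·4.0000) / (8) = 0.8929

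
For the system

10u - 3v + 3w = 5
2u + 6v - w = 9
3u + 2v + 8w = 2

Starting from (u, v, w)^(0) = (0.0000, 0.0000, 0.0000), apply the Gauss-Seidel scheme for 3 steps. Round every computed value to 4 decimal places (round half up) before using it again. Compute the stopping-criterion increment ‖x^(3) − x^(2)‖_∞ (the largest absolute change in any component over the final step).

Iteration 1:
  u = (5 - (-3)·0.0000 - (3)·0.0000) / (10) = 0.5000
  v = (9 - (2)·0.5000 - (-1)·0.0000) / (6) = 1.3333
  w = (2 - (3)·0.5000 - (2)·1.3333) / (8) = -0.2708
Iteration 2:
  u = (5 - (-3)·1.3333 - (3)·-0.2708) / (10) = 0.9812
  v = (9 - (2)·0.9812 - (-1)·-0.2708) / (6) = 1.1278
  w = (2 - (3)·0.9812 - (2)·1.1278) / (8) = -0.3999
Iteration 3:
  u = (5 - (-3)·1.1278 - (3)·-0.3999) / (10) = 0.9583
  v = (9 - (2)·0.9583 - (-1)·-0.3999) / (6) = 1.1139
  w = (2 - (3)·0.9583 - (2)·1.1139) / (8) = -0.3878
Change: (-0.0229, -0.0139, 0.0121) → max |·| = 0.0229

0.0229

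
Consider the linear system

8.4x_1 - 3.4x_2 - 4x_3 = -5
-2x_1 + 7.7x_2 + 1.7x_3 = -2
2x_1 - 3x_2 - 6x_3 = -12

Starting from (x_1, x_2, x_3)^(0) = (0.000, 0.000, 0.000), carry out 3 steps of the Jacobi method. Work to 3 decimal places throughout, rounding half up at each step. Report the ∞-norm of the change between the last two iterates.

Iteration 1:
  x_1 = (-5 - (-3.4)·0.000 - (-4)·0.000) / (8.4) = -0.595
  x_2 = (-2 - (-2)·0.000 - (1.7)·0.000) / (7.7) = -0.260
  x_3 = (-12 - (2)·0.000 - (-3)·0.000) / (-6) = 2.000
Iteration 2:
  x_1 = (-5 - (-3.4)·-0.260 - (-4)·2.000) / (8.4) = 0.252
  x_2 = (-2 - (-2)·-0.595 - (1.7)·2.000) / (7.7) = -0.856
  x_3 = (-12 - (2)·-0.595 - (-3)·-0.260) / (-6) = 1.932
Iteration 3:
  x_1 = (-5 - (-3.4)·-0.856 - (-4)·1.932) / (8.4) = -0.022
  x_2 = (-2 - (-2)·0.252 - (1.7)·1.932) / (7.7) = -0.621
  x_3 = (-12 - (2)·0.252 - (-3)·-0.856) / (-6) = 2.512
Change: (-0.274, 0.235, 0.580) → max |·| = 0.580

0.580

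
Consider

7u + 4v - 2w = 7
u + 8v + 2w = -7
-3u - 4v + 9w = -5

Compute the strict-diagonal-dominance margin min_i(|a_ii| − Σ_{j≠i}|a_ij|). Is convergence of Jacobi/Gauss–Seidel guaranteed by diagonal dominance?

1

row 1: |7| − (4+2) = 1
row 2: |8| − (1+2) = 5
row 3: |9| − (3+4) = 2
minimum over rows = 1 → strictly diagonally dominant (convergence guaranteed)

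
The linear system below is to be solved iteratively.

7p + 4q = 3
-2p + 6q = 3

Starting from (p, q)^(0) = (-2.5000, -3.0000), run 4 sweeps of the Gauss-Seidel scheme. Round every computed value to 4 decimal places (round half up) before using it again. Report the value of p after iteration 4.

Iteration 1:
  p = (3 - (4)·-3.0000) / (7) = 2.1429
  q = (3 - (-2)·2.1429) / (6) = 1.2143
Iteration 2:
  p = (3 - (4)·1.2143) / (7) = -0.2653
  q = (3 - (-2)·-0.2653) / (6) = 0.4116
Iteration 3:
  p = (3 - (4)·0.4116) / (7) = 0.1934
  q = (3 - (-2)·0.1934) / (6) = 0.5645
Iteration 4:
  p = (3 - (4)·0.5645) / (7) = 0.1060
  q = (3 - (-2)·0.1060) / (6) = 0.5353

0.1060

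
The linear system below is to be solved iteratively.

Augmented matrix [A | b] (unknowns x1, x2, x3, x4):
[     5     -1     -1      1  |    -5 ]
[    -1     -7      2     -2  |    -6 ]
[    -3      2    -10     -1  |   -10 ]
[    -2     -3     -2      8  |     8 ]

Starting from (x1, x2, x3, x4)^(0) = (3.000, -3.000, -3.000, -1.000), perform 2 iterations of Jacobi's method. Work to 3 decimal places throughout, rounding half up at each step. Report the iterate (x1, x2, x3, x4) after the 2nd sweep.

(-1.084, 1.064, 1.584, 0.346)

Iteration 1:
  x1 = (-5 - (-1)·-3.000 - (-1)·-3.000 - (1)·-1.000) / (5) = -2.000
  x2 = (-6 - (-1)·3.000 - (2)·-3.000 - (-2)·-1.000) / (-7) = -0.143
  x3 = (-10 - (-3)·3.000 - (2)·-3.000 - (-1)·-1.000) / (-10) = -0.400
  x4 = (8 - (-2)·3.000 - (-3)·-3.000 - (-2)·-3.000) / (8) = -0.125
Iteration 2:
  x1 = (-5 - (-1)·-0.143 - (-1)·-0.400 - (1)·-0.125) / (5) = -1.084
  x2 = (-6 - (-1)·-2.000 - (2)·-0.400 - (-2)·-0.125) / (-7) = 1.064
  x3 = (-10 - (-3)·-2.000 - (2)·-0.143 - (-1)·-0.125) / (-10) = 1.584
  x4 = (8 - (-2)·-2.000 - (-3)·-0.143 - (-2)·-0.400) / (8) = 0.346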